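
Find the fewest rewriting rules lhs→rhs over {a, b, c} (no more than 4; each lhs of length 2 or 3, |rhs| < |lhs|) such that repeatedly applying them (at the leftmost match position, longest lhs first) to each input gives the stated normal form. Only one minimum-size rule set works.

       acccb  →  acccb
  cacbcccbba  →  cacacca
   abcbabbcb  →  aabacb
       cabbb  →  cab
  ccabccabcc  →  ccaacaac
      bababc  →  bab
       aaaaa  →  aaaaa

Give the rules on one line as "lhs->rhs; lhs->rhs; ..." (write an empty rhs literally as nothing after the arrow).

  | acccb
  | cacbcccbba => cacaccbba => cacacca
  | abcbabbcb => aababbcb => aabacb
  | cabbb => cab

baa->b; bb->; bc->a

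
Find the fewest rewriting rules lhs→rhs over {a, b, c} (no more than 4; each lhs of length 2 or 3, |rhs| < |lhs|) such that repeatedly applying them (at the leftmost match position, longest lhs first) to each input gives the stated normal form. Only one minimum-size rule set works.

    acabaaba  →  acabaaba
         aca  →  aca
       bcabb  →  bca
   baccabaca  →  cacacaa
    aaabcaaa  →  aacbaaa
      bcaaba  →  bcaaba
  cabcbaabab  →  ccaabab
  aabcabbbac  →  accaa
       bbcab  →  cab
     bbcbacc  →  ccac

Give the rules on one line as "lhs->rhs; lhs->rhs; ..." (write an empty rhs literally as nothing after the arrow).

  | acabaaba
  | aca
  | bcabb => bca
  | baccabaca => cacabaca => cacacaa

abc->cb; bac->ca; bb->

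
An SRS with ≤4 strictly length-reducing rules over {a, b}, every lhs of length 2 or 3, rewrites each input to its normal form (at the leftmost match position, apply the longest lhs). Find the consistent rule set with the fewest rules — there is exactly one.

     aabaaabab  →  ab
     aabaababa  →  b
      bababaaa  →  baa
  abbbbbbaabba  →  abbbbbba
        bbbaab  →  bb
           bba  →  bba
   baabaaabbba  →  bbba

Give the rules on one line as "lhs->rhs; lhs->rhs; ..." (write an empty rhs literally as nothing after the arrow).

aaa->; aab->ab; aba->b; bab->

  | aabaaabab => abaaabab => baabab => babab => ab
  | aabaababa => abaababa => bababa => aba => b
  | bababaaa => abaaa => baa
  | abbbbbbaabba => abbbbbbabba => abbbbbba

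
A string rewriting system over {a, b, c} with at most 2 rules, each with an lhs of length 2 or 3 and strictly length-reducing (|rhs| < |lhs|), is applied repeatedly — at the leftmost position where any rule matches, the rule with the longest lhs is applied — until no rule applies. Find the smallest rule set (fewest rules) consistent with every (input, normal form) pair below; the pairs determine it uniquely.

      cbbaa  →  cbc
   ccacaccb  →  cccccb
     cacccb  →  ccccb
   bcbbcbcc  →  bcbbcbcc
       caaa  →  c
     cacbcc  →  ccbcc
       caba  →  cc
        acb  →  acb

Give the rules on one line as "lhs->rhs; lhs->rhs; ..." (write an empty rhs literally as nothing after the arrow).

  | cbbaa => cbca => cbc
  | ccacaccb => cccaccb => cccccb
  | cacccb => ccccb
  | bcbbcbcc

ba->c; ca->c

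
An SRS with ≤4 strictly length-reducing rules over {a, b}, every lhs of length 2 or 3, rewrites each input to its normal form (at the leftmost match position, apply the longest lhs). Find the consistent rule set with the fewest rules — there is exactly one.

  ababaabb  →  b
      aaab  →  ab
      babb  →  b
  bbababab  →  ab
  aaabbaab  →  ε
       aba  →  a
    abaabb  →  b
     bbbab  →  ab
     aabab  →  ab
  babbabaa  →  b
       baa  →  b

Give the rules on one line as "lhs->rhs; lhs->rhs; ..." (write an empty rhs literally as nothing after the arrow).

aa->; aab->; aba->a; bb->a

  | ababaabb => abaabb => aabb => b
  | aaab => ab
  | babb => baa => b
  | bbababab => aababab => abab => ab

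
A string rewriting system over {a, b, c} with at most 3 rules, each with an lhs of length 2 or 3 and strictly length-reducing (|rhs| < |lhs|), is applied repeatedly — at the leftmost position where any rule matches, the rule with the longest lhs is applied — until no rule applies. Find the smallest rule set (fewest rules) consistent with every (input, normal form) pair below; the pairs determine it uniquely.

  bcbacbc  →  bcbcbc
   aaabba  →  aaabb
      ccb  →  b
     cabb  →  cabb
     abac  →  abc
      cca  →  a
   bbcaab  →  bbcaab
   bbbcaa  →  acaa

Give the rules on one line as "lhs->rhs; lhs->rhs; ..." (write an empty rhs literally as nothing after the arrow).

  | bcbacbc => bcbcbc
  | aaabba => aaabb
  | ccb => b
  | cabb

ba->b; bbb->a; cc->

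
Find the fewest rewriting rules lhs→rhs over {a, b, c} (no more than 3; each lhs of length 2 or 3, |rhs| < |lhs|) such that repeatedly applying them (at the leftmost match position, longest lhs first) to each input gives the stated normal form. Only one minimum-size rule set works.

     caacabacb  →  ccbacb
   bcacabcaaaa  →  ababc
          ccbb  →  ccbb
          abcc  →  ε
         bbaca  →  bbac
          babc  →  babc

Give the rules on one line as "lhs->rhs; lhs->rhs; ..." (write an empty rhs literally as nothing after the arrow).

  | caacabacb => cacabacb => ccabacb => ccbacb
  | bcacabcaaaa => bccabcaaaa => ababcaaaa => ababcaaa => ababcaa => ababca => ababc
  | ccbb
  | abcc => aab => ε

aab->; bcc->ab; ca->c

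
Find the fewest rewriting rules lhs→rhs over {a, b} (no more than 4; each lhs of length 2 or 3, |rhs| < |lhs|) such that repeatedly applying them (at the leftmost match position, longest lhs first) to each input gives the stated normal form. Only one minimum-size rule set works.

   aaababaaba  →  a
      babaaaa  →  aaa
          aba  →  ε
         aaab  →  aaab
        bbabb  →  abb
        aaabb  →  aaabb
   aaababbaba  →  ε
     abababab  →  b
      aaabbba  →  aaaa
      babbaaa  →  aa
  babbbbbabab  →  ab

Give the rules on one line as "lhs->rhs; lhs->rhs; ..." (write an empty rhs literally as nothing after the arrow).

  | aaababaaba => aabaaba => aaba => a
  | babaaaa => abaaaa => aaa
  | aba => ε
  | aaab

aba->; ba->a; bbb->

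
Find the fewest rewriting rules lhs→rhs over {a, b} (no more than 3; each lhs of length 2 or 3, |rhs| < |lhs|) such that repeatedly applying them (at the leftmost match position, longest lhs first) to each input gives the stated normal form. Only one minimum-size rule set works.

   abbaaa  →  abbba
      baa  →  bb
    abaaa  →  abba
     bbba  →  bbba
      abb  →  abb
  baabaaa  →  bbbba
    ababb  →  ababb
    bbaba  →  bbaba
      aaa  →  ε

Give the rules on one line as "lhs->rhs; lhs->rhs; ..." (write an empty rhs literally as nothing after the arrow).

  | abbaaa => abbba
  | baa => bb
  | abaaa => abba
  | bbba

aaa->; baa->bb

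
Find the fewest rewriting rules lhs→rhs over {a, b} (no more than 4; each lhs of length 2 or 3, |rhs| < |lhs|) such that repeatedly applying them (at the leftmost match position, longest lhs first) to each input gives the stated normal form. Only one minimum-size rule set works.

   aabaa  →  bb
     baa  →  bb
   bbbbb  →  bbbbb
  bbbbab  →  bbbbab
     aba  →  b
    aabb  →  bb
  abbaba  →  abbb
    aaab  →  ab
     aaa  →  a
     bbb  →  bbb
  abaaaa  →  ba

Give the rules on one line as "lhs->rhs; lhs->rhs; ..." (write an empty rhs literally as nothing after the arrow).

aa->b; aaa->a; aab->b; aba->b

  | aabaa => baa => bb
  | baa => bb
  | bbbbb
  | bbbbab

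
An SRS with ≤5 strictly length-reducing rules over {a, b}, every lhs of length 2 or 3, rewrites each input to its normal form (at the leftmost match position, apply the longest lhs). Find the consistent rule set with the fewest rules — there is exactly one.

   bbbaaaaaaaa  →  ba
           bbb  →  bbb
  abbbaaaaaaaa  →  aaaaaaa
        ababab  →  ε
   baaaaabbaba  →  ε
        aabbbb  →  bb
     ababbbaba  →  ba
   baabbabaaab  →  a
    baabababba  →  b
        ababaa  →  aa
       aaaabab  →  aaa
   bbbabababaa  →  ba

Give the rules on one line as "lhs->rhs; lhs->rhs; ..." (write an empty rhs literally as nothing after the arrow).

ab->; baa->b; bab->ba; bba->

  | bbbaaaaaaaa => baaaaaaa => baaaaa => baaa => ba
  | bbb
  | abbbaaaaaaaa => bbaaaaaaaa => aaaaaaa
  | ababab => abab => ab => ε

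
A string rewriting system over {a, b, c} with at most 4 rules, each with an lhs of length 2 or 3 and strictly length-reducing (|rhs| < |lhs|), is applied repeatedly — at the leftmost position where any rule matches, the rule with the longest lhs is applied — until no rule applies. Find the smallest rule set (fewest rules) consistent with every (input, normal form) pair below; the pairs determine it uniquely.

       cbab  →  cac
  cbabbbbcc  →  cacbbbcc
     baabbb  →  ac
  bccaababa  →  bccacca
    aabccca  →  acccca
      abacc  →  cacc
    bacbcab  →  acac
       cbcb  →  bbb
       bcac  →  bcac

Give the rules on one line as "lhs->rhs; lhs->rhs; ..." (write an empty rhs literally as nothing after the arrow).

ab->c; abb->; bab->ac; cbc->bb

  | cbab => cac
  | cbabbbbcc => cacbbbcc
  | baabbb => bab => ac
  | bccaababa => bccacaba => bccacca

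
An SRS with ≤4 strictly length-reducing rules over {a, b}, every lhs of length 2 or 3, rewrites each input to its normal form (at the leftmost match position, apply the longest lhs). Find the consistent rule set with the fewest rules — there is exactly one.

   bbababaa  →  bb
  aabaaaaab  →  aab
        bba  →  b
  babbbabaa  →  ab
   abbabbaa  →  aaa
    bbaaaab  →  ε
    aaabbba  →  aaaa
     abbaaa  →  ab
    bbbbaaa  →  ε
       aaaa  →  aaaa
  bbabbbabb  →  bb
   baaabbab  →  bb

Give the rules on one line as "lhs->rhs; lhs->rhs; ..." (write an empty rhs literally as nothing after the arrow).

ba->; baa->b; bbb->

  | bbababaa => bbabaa => bbaa => bb
  | aabaaaaab => aabaaab => aabab => aab
  | bba => b
  | babbbabaa => bbbabaa => abaa => ab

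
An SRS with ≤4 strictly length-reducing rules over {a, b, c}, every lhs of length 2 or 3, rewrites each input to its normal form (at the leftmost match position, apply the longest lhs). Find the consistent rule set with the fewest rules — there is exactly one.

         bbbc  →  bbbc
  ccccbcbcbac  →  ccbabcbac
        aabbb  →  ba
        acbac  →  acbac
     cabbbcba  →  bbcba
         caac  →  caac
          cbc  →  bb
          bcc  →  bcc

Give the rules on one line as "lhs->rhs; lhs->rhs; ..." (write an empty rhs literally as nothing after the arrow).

  | bbbc
  | ccccbcbcbac => cccbbbcbac => ccbabcbac
  | aabbb => cbb => ba
  | acbac

aab->c; cab->; cbb->ba; cbc->bb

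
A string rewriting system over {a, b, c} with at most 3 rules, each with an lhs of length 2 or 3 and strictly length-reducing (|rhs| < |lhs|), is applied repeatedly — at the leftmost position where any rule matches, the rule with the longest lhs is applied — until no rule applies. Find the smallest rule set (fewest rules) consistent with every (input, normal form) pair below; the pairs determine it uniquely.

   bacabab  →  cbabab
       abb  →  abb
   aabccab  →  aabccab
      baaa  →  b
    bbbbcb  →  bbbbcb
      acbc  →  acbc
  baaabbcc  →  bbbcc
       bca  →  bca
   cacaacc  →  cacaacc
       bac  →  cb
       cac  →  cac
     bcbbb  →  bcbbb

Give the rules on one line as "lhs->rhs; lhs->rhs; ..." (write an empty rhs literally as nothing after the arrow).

aaa->; bac->cb

  | bacabab => cbabab
  | abb
  | aabccab
  | baaa => b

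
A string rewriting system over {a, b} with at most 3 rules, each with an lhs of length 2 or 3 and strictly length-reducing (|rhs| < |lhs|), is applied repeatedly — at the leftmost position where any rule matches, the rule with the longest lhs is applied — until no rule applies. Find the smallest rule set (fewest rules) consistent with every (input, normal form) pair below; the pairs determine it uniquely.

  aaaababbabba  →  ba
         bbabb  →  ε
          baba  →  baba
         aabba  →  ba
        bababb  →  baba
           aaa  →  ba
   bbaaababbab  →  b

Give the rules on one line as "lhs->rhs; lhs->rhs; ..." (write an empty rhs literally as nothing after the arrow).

aa->b; bb->; bba->

  | aaaababbabba => baababbabba => bbbabbabba => babbabba => babba => ba
  | bbabb => bb => ε
  | baba
  | aabba => bbba => ba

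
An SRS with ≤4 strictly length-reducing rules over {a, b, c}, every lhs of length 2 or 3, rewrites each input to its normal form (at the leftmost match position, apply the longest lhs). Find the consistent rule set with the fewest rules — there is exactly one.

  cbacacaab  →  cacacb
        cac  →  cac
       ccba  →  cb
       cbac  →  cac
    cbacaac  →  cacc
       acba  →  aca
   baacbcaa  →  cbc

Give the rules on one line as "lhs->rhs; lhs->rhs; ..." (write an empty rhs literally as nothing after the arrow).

aa->; ba->a; cca->cb

  | cbacacaab => cacacaab => cacacb
  | cac
  | ccba => cca => cb
  | cbac => cac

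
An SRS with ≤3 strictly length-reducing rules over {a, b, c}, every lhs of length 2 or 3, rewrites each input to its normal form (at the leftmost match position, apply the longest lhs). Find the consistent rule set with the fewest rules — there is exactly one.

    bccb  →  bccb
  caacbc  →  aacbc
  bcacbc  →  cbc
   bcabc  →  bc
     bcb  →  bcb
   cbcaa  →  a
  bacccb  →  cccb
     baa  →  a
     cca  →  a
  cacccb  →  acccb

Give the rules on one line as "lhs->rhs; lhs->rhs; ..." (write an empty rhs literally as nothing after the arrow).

ba->; ca->a

  | bccb
  | caacbc => aacbc
  | bcacbc => bacbc => cbc
  | bcabc => babc => bc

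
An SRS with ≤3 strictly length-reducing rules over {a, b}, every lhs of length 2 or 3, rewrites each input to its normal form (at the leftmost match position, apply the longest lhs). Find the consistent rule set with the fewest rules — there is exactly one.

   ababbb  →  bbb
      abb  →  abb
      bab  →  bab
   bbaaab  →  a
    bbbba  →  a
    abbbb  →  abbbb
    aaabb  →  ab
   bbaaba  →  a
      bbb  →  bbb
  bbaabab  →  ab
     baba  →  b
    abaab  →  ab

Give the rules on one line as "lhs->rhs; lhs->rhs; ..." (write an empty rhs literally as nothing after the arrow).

aab->; aba->; bba->a

  | ababbb => bbb
  | abb
  | bab
  | bbaaab => aaab => a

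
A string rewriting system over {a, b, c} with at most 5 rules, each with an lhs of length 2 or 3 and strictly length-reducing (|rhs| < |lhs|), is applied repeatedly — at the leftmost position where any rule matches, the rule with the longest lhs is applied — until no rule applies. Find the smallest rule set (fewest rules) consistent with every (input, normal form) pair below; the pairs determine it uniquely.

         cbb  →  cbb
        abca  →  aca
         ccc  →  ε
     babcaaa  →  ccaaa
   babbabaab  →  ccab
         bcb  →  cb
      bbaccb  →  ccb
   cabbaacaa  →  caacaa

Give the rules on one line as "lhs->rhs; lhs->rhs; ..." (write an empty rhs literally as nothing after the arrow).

ba->c; bba->; bc->c; ccc->

  | cbb
  | abca => aca
  | ccc => ε
  | babcaaa => cbcaaa => ccaaa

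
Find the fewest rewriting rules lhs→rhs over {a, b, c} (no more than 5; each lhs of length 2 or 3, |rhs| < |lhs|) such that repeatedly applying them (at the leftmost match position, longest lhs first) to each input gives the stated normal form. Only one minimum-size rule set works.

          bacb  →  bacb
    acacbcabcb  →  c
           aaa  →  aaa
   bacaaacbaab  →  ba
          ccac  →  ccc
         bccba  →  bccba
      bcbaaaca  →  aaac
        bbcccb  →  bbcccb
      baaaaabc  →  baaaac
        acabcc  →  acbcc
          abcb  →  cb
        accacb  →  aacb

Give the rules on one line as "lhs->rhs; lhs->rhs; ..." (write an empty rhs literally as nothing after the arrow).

ab->; acc->a; bcb->; ca->c

  | bacb
  | acacbcabcb => accbcabcb => abcabcb => cabcb => cbcb => c
  | aaa
  | bacaaacbaab => bacaacbaab => bacacbaab => baccbaab => babaab => baab => ba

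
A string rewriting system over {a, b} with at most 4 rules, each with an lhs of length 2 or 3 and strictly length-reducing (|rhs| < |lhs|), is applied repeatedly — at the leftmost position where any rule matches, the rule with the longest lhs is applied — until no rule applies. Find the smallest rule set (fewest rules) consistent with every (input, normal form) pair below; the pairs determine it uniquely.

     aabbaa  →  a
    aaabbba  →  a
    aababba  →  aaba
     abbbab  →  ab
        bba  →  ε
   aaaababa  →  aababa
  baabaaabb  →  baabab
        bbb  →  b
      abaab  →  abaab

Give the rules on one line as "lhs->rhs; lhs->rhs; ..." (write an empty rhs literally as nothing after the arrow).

aaa->a; bb->b; bba->

  | aabbaa => aaa => a
  | aaabbba => abbba => abba => a
  | aababba => aaba
  | abbbab => abbab => ab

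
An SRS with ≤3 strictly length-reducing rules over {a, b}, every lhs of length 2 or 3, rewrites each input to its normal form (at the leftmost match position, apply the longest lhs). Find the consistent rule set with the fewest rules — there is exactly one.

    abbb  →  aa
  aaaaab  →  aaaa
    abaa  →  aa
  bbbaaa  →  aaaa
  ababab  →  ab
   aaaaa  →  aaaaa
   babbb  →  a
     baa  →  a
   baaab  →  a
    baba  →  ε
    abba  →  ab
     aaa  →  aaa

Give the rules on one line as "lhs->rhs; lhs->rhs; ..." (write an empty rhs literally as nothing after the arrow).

  | abbb => aa
  | aaaaab => aaaa
  | abaa => aa
  | bbbaaa => aaaa

aab->a; ba->; bbb->a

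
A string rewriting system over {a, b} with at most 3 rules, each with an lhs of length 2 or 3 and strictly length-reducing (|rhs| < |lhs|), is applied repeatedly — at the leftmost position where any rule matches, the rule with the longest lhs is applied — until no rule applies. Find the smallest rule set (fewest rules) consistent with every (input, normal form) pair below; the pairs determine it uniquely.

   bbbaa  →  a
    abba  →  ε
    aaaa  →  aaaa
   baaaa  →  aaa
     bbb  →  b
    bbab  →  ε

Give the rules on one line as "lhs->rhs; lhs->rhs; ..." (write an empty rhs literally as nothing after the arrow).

ab->; ba->; bb->

  | bbbaa => baa => a
  | abba => ba => ε
  | aaaa
  | baaaa => aaa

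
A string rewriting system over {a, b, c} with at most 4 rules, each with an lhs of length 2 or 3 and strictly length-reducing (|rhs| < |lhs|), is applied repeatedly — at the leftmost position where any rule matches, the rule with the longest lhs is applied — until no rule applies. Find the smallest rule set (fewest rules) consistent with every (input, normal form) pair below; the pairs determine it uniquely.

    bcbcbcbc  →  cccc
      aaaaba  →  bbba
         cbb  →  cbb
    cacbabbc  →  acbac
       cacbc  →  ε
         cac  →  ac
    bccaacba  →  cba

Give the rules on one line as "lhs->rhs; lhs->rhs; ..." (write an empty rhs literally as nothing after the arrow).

aa->b; acc->; bc->c; ca->a

  | bcbcbcbc => cbcbcbc => ccbcbc => cccbc => cccc
  | aaaaba => baaba => bbba
  | cbb
  | cacbabbc => acbabbc => acbabc => acbac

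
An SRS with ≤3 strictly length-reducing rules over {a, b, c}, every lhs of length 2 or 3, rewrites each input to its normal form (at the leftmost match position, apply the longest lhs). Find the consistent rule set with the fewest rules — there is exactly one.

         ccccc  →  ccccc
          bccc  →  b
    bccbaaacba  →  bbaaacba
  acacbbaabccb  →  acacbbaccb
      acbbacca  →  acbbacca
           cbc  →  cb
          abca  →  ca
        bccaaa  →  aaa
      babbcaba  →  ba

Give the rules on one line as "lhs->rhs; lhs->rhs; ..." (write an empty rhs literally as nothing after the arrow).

  | ccccc
  | bccc => bcc => bc => b
  | bccbaaacba => bcbaaacba => bbaaacba
  | acacbbaabccb => acacbbaccb

ab->; bc->b; bca->a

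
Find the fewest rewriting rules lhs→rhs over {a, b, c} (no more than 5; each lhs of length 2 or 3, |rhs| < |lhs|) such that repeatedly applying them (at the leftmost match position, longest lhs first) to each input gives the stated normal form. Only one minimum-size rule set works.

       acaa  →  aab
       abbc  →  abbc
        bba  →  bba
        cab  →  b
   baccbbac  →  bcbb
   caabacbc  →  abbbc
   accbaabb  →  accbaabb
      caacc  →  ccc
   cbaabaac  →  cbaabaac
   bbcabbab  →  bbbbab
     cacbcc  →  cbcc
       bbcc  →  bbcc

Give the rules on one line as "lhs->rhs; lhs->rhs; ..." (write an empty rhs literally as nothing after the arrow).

  | acaa => aab
  | abbc
  | bba
  | cab => b

abc->cc; bac->b; ca->; caa->ab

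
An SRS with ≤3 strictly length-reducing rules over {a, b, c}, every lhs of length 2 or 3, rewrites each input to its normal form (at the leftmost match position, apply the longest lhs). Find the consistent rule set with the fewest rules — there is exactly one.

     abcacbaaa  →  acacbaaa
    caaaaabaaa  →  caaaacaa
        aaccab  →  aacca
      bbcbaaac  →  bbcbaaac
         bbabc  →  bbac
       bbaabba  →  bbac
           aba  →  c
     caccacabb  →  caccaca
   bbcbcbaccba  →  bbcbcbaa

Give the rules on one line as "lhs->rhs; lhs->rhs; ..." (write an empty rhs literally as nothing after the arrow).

ab->a; aba->c; ccb->

  | abcacbaaa => acacbaaa
  | caaaaabaaa => caaaacaa
  | aaccab => aacca
  | bbcbaaac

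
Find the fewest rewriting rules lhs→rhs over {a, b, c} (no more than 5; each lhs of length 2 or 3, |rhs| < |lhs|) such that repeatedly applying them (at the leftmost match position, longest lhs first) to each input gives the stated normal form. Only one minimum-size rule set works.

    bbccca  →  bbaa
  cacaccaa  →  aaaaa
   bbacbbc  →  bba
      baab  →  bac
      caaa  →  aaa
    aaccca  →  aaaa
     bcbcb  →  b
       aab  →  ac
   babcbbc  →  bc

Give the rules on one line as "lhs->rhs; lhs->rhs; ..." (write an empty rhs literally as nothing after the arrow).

ab->c; ca->a; cb->; cc->a

  | bbccca => bbaca => bbaa
  | cacaccaa => acaccaa => aaccaa => aaaaa
  | bbacbbc => bbabc => bbcc => bba
  | baab => bac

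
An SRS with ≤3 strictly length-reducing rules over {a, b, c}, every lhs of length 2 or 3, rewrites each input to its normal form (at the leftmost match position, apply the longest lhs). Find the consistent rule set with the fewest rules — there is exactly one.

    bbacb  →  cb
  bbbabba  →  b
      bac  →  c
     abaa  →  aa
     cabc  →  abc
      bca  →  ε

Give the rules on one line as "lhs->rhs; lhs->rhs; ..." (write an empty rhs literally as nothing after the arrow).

  | bbacb => cb
  | bbbabba => bbba => b
  | bac => c
  | abaa => aa

ba->; bba->; ca->a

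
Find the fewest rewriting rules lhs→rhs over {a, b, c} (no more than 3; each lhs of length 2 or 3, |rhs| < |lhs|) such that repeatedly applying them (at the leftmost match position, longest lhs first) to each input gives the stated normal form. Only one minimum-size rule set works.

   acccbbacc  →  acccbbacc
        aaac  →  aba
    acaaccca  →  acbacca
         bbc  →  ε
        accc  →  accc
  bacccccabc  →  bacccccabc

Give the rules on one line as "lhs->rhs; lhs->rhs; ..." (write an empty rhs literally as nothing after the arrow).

aac->ba; bbc->

  | acccbbacc
  | aaac => aba
  | acaaccca => acbacca
  | bbc => ε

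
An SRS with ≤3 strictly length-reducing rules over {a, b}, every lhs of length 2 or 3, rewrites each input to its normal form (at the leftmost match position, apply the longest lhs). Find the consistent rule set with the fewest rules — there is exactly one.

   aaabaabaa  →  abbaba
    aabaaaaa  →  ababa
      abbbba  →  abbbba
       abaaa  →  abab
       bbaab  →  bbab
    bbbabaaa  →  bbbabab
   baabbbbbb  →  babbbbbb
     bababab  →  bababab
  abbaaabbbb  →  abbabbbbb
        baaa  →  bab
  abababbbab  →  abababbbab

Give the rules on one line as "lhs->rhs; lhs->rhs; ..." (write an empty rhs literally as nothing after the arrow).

aa->a; aaa->ab

  | aaabaabaa => abbaabaa => abbabaa => abbaba
  | aabaaaaa => abaaaaa => ababaa => ababa
  | abbbba
  | abaaa => abab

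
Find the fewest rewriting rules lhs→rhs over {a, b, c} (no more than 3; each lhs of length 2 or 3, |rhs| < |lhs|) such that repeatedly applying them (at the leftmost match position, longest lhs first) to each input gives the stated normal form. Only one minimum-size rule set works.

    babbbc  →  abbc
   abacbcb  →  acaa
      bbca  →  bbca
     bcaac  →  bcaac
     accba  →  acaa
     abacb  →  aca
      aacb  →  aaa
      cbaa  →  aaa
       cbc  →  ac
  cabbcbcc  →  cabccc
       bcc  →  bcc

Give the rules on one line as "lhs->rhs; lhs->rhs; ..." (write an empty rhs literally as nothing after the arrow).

ba->c; cb->a

  | babbbc => cbbbc => abbc
  | abacbcb => accbcb => acacb => acaa
  | bbca
  | bcaac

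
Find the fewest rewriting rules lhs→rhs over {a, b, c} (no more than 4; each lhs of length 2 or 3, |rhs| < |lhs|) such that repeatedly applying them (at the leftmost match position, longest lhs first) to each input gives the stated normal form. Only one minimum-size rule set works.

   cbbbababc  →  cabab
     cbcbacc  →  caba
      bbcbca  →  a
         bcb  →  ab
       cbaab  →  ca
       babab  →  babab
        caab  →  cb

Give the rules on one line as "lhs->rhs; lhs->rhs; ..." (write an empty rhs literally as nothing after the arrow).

aa->; ac->a; bb->a; bc->a

  | cbbbababc => cabababc => cababaa => cabab
  | cbcbacc => cabacc => cabac => caba
  | bbcbca => acbca => abca => aaa => a
  | bcb => ab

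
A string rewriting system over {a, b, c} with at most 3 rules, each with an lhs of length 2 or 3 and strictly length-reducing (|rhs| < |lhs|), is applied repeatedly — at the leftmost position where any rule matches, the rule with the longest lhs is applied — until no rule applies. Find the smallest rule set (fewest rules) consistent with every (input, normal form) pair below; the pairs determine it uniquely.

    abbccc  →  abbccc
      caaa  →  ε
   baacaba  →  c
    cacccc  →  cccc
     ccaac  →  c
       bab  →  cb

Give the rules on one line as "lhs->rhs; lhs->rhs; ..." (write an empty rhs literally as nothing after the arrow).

aa->; ba->c; ca->

  | abbccc
  | caaa => aa => ε
  | baacaba => cacaba => caba => ba => c
  | cacccc => cccc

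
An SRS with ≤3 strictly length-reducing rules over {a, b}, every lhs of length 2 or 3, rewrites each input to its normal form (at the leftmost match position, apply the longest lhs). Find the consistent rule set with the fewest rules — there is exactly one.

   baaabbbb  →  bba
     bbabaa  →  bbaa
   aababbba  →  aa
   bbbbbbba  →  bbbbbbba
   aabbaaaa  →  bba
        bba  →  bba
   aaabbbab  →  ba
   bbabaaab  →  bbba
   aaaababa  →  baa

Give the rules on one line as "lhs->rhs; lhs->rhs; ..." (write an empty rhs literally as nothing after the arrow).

  | baaabbbb => bbabbbb => bbabbb => bbabb => bbab => bba
  | bbabaa => bbaa
  | aababbba => aabbba => aabba => aaba => aa
  | bbbbbbba

aaa->ba; ab->a; aba->a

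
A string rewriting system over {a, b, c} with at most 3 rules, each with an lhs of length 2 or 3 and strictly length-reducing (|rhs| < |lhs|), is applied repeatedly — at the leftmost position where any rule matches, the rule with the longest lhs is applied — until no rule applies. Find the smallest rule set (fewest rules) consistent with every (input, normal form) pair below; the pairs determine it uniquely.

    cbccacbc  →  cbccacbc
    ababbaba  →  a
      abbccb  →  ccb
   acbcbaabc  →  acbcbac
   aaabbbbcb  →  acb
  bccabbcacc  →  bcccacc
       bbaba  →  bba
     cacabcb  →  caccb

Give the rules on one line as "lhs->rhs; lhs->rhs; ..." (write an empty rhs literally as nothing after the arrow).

  | cbccacbc
  | ababbaba => abbaba => aba => a
  | abbccb => ccb
  | acbcbaabc => acbcbac

ab->; abb->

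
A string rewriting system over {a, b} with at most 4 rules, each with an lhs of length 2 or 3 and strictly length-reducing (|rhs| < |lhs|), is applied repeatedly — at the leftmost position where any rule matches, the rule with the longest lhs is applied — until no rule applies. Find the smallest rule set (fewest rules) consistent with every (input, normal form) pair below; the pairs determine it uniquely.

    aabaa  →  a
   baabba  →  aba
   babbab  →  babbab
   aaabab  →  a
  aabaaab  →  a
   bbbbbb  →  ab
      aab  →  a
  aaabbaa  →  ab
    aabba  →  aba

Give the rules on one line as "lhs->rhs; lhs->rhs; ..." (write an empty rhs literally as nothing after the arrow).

  | aabaa => aaa => aa => a
  | baabba => bbba => aba
  | babbab
  | aaabab => aabab => aab => a

aa->a; aab->a; baa->b; bbb->ab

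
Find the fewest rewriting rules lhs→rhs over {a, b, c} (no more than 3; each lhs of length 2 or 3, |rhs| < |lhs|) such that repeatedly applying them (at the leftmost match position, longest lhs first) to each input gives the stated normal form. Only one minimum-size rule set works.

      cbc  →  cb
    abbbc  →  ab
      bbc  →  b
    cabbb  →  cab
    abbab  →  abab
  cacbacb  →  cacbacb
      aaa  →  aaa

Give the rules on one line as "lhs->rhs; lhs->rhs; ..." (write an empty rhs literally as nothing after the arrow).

  | cbc => cb
  | abbbc => abbc => abc => ab
  | bbc => bc => b
  | cabbb => cabb => cab

bb->b; bc->b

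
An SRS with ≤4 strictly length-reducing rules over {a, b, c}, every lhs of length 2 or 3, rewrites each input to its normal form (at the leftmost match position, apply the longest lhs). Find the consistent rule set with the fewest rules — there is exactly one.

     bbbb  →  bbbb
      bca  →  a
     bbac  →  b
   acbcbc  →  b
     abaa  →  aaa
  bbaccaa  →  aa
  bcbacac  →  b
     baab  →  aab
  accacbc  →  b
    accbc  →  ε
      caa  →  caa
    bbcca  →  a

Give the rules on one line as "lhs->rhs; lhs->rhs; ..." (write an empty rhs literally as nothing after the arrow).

  | bbbb
  | bca => a
  | bbac => bac => ac => b
  | acbcbc => bbcbc => bbc => b

ac->b; ba->a; bc->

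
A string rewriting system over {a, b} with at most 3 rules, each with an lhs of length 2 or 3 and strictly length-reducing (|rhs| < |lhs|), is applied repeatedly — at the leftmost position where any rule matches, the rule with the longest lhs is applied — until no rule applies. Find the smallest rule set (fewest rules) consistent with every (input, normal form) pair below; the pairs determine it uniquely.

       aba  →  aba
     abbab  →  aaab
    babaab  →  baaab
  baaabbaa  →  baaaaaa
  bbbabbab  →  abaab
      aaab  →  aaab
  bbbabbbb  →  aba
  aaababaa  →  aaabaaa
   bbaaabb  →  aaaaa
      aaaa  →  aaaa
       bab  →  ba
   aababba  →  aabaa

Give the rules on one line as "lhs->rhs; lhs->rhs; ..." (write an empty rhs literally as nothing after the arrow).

bab->ba; bb->a

  | aba
  | abbab => aaab
  | babaab => baaab
  | baaabbaa => baaaaaa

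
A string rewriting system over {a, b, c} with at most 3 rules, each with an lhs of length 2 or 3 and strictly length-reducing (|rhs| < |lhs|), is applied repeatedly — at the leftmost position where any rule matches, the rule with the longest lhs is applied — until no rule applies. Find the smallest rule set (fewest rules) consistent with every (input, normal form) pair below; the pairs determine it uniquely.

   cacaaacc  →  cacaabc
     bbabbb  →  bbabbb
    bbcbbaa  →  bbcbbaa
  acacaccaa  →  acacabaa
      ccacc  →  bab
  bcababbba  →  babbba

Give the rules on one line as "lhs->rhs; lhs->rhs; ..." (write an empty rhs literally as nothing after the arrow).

  | cacaaacc => cacaabc
  | bbabbb
  | bbcbbaa
  | acacaccaa => acacabaa

aac->ab; bca->; cc->b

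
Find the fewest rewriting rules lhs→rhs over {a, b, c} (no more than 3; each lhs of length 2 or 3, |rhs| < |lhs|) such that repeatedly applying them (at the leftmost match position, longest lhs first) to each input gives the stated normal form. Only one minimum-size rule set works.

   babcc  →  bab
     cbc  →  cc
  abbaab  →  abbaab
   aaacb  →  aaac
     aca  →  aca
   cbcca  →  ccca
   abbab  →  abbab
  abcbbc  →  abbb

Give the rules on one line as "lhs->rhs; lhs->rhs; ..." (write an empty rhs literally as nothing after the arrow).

bc->b; cb->c

  | babcc => babc => bab
  | cbc => cc
  | abbaab
  | aaacb => aaac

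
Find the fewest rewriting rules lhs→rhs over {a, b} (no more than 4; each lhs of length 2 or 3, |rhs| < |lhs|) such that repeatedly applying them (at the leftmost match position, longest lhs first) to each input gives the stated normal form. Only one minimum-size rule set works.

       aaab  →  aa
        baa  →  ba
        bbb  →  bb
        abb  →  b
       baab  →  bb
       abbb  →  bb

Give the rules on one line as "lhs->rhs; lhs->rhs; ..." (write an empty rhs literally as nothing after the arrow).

  | aaab => aa
  | baa => ba
  | bbb => bb
  | abb => b

ab->; baa->ba; bab->bb; bbb->bb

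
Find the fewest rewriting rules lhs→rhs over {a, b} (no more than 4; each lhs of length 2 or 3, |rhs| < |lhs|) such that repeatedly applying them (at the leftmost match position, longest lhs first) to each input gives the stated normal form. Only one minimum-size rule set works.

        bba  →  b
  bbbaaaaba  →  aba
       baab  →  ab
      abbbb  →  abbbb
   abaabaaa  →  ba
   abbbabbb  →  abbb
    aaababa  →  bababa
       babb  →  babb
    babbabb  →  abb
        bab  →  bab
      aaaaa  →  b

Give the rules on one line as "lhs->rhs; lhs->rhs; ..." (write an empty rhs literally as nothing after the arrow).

  | bba => aa => b
  | bbbaaaaba => baaaaaba => aaaaba => baaba => aba
  | baab => ab
  | abbbb

aa->b; aab->ab; baa->a; bba->aa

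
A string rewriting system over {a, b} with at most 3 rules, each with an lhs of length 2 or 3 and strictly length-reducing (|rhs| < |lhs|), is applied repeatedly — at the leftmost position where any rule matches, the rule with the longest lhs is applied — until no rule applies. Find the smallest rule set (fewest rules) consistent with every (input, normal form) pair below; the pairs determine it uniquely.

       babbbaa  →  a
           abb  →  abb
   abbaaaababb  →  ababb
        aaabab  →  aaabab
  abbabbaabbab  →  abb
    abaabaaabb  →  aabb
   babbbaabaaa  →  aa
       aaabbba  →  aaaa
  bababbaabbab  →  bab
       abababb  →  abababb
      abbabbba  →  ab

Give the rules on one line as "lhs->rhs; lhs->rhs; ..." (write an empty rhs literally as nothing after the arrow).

baa->; bbb->

  | babbbaa => baaa => a
  | abb
  | abbaaaababb => abaababb => ababb
  | aaabab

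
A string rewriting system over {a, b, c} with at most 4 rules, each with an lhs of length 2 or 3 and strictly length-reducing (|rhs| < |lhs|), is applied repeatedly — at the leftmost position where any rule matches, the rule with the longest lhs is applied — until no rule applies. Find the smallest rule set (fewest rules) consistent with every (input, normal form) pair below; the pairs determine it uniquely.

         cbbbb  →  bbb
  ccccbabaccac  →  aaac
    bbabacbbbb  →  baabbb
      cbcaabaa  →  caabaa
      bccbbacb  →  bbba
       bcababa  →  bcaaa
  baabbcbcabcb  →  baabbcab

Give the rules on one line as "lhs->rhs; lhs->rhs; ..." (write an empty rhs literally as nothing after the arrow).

bab->a; cb->; cc->

  | cbbbb => bbb
  | ccccbabaccac => ccbabaccac => babaccac => aaccac => aaac
  | bbabacbbbb => baacbbbb => baabbb
  | cbcaabaa => caabaa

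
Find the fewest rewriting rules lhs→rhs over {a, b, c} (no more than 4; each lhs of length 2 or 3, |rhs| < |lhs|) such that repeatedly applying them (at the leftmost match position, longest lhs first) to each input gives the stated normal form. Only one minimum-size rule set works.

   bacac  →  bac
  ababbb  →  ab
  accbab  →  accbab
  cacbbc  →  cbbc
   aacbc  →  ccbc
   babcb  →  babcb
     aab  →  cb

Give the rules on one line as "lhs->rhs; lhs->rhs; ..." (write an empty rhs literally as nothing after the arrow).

aa->c; bbb->aa; ca->

  | bacac => bac
  | ababbb => abaaa => abca => ab
  | accbab
  | cacbbc => cbbc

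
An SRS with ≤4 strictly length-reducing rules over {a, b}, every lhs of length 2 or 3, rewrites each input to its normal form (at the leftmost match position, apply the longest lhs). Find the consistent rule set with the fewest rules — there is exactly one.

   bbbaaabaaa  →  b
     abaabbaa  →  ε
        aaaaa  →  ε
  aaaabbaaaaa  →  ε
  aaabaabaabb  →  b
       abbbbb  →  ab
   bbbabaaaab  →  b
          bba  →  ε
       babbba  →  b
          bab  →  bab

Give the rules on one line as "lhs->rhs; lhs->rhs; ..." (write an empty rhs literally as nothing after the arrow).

aa->; aaa->aa; bb->b; bba->aa

  | bbbaaabaaa => bbaaabaaa => aaaabaaa => aaabaaa => aabaaa => baaa => baa => b
  | abaabbaa => abbbaa => abbaa => aaaa => aaa => aa => ε
  | aaaaa => aaaa => aaa => aa => ε
  | aaaabbaaaaa => aaabbaaaaa => aabbaaaaa => bbaaaaa => aaaaaa => aaaaa => aaaa => aaa => aa => ε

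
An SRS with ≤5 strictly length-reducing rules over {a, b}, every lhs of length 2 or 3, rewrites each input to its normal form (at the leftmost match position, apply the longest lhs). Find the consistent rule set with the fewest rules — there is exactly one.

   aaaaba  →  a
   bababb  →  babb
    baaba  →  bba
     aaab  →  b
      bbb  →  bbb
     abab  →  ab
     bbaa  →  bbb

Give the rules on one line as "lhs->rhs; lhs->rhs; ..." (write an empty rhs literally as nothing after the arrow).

  | aaaaba => aba => a
  | bababb => babb
  | baaba => bba
  | aaab => b

aa->b; aaa->; aab->b; aba->a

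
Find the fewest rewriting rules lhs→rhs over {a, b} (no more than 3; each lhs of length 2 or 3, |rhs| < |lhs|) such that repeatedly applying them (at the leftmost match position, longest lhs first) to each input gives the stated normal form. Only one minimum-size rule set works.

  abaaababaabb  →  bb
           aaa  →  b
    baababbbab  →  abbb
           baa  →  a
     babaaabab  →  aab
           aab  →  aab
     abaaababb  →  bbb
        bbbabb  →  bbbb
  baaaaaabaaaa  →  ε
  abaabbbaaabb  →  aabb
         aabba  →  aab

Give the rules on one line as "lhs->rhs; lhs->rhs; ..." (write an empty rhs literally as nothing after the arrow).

  | abaaababaabb => aaababaabb => bbabaabb => bbaabb => babb => bb
  | aaa => b
  | baababbbab => ababbbab => abbbab => abbb
  | baa => a

aaa->b; ba->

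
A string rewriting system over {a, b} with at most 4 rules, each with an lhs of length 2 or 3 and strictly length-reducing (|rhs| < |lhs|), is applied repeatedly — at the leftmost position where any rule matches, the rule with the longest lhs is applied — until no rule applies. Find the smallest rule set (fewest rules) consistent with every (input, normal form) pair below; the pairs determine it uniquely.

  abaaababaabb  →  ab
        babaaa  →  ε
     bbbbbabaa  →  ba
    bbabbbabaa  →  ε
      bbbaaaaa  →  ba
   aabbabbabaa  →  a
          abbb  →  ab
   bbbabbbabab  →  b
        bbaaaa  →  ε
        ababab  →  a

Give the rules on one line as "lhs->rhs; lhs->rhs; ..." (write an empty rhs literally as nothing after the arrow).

aa->b; aab->ab; bab->a; bb->

  | abaaababaabb => abbababaabb => aababaabb => ababaabb => aaaabb => baabb => babb => ab
  | babaaa => aaaa => baa => bb => ε
  | bbbbbabaa => bbbabaa => babaa => aaa => ba
  | bbabbbabaa => abbbabaa => ababaa => aaaa => baa => bb => ε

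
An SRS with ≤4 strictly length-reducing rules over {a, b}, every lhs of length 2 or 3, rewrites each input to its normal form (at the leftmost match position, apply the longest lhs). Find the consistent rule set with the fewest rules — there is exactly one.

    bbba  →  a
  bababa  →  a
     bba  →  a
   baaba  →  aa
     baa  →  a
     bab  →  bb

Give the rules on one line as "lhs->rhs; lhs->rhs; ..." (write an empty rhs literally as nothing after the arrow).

  | bbba => bba => ba => a
  | bababa => bbaba => bbba => bba => ba => a
  | bba => ba => a
  | baaba => aba => aa

ba->a; baa->a; bab->bb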